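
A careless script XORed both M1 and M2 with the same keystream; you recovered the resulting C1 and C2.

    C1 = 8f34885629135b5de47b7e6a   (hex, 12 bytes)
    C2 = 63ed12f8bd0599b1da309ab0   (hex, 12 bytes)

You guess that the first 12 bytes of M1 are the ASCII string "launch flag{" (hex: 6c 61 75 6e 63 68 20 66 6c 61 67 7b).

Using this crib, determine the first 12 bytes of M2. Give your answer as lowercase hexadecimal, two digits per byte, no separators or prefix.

80b8efc0f77ee28a522a83a1

First, C1 ⊕ C2 = (M1 ⊕ K) ⊕ (M2 ⊕ K) = M1 ⊕ M2, so the key drops out. Then M2 = (M1 ⊕ M2) ⊕ M1 over the first 12 bytes.
byte 0: (8f ^ 63) ^ 6c = ec ^ 6c = 80
byte 1: (34 ^ ed) ^ 61 = d9 ^ 61 = b8
byte 2: (88 ^ 12) ^ 75 = 9a ^ 75 = ef
byte 3: (56 ^ f8) ^ 6e = ae ^ 6e = c0
byte 4: (29 ^ bd) ^ 63 = 94 ^ 63 = f7
byte 5: (13 ^ 05) ^ 68 = 16 ^ 68 = 7e
byte 6: (5b ^ 99) ^ 20 = c2 ^ 20 = e2
byte 7: (5d ^ b1) ^ 66 = ec ^ 66 = 8a
byte 8: (e4 ^ da) ^ 6c = 3e ^ 6c = 52
byte 9: (7b ^ 30) ^ 61 = 4b ^ 61 = 2a
byte 10: (7e ^ 9a) ^ 67 = e4 ^ 67 = 83
byte 11: (6a ^ b0) ^ 7b = da ^ 7b = a1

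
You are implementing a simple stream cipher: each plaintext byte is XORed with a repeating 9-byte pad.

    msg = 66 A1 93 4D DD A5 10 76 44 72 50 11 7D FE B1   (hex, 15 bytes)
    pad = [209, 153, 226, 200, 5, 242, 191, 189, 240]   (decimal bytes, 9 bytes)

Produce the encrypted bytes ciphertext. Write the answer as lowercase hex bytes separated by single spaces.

The 9-byte key repeats, so the effective keystream is d1 99 e2 c8 05 f2 bf bd f0 d1 99 e2 c8 05 f2.
byte 0: 102 ⊕ 209 = 183
byte 1: 161 ⊕ 153 =  56
byte 2: 147 ⊕ 226 = 113
byte 3:  77 ⊕ 200 = 133
byte 4: 221 ⊕   5 = 216
byte 5: 165 ⊕ 242 =  87
byte 6:  16 ⊕ 191 = 175
byte 7: 118 ⊕ 189 = 203
byte 8:  68 ⊕ 240 = 180
byte 9: 114 ⊕ 209 = 163
byte 10:  80 ⊕ 153 = 201
byte 11:  17 ⊕ 226 = 243
byte 12: 125 ⊕ 200 = 181
byte 13: 254 ⊕   5 = 251
byte 14: 177 ⊕ 242 =  67

b7 38 71 85 d8 57 af cb b4 a3 c9 f3 b5 fb 43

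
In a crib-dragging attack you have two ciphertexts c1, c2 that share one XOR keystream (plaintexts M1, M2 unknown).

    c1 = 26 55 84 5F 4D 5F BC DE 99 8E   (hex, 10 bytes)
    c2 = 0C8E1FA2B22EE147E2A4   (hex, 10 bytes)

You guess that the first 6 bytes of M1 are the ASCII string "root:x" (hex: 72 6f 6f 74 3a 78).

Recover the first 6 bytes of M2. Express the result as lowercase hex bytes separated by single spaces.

First, c1 ⊕ c2 = (M1 ⊕ K) ⊕ (M2 ⊕ K) = M1 ⊕ M2, so the key drops out. Then M2 = (M1 ⊕ M2) ⊕ M1 over the first 6 bytes.
byte 0: (26 XOR 0c) XOR 72 = 2a XOR 72 = 58
byte 1: (55 XOR 8e) XOR 6f = db XOR 6f = b4
byte 2: (84 XOR 1f) XOR 6f = 9b XOR 6f = f4
byte 3: (5f XOR a2) XOR 74 = fd XOR 74 = 89
byte 4: (4d XOR b2) XOR 3a = ff XOR 3a = c5
byte 5: (5f XOR 2e) XOR 78 = 71 XOR 78 = 09

58 b4 f4 89 c5 09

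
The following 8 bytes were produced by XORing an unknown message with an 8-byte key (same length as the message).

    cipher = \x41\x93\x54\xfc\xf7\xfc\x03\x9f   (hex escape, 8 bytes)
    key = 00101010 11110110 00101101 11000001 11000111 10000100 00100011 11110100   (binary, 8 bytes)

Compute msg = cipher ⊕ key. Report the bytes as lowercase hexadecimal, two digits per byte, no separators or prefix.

XOR is its own inverse, so applying the key byte-wise gives the result directly.
byte 0: 41 xor 2a = 6b
byte 1: 93 xor f6 = 65
byte 2: 54 xor 2d = 79
byte 3: fc xor c1 = 3d
byte 4: f7 xor c7 = 30
byte 5: fc xor 84 = 78
byte 6: 03 xor 23 = 20
byte 7: 9f xor f4 = 6b

6b65793d3078206b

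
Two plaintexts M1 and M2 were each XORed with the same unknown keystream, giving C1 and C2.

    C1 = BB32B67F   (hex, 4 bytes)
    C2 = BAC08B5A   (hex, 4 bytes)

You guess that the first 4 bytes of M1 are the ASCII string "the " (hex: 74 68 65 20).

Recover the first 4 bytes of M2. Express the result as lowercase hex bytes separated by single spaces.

75 9a 58 05

First, C1 ⊕ C2 = (M1 ⊕ K) ⊕ (M2 ⊕ K) = M1 ⊕ M2, so the key drops out. Then M2 = (M1 ⊕ M2) ⊕ M1 over the first 4 bytes.
byte 0: (bb XOR ba) XOR 74 = 01 XOR 74 = 75
byte 1: (32 XOR c0) XOR 68 = f2 XOR 68 = 9a
byte 2: (b6 XOR 8b) XOR 65 = 3d XOR 65 = 58
byte 3: (7f XOR 5a) XOR 20 = 25 XOR 20 = 05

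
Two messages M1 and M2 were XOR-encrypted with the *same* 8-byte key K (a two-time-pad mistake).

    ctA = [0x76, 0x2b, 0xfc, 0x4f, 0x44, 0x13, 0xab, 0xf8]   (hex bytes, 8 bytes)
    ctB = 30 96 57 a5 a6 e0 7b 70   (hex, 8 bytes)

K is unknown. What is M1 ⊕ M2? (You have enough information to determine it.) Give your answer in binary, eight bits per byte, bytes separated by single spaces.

ctA ⊕ ctB = (M1 ⊕ K) ⊕ (M2 ⊕ K) = M1 ⊕ M2 — the shared key cancels under XOR.
byte 0: 76 ⊕ 30 = 46
byte 1: 2b ⊕ 96 = bd
byte 2: fc ⊕ 57 = ab
byte 3: 4f ⊕ a5 = ea
byte 4: 44 ⊕ a6 = e2
byte 5: 13 ⊕ e0 = f3
byte 6: ab ⊕ 7b = d0
byte 7: f8 ⊕ 70 = 88

01000110 10111101 10101011 11101010 11100010 11110011 11010000 10001000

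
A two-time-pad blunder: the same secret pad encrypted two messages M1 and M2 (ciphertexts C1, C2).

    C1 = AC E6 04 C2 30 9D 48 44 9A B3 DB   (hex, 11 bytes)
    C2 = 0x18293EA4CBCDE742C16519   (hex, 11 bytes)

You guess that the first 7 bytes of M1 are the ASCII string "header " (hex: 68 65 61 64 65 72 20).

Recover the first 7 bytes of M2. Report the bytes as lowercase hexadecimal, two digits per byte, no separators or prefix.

dcaa5b029e228f

First, C1 ⊕ C2 = (M1 ⊕ K) ⊕ (M2 ⊕ K) = M1 ⊕ M2, so the key drops out. Then M2 = (M1 ⊕ M2) ⊕ M1 over the first 7 bytes.
byte 0: (ac ⊕ 18) ⊕ 68 = b4 ⊕ 68 = dc
byte 1: (e6 ⊕ 29) ⊕ 65 = cf ⊕ 65 = aa
byte 2: (04 ⊕ 3e) ⊕ 61 = 3a ⊕ 61 = 5b
byte 3: (c2 ⊕ a4) ⊕ 64 = 66 ⊕ 64 = 02
byte 4: (30 ⊕ cb) ⊕ 65 = fb ⊕ 65 = 9e
byte 5: (9d ⊕ cd) ⊕ 72 = 50 ⊕ 72 = 22
byte 6: (48 ⊕ e7) ⊕ 20 = af ⊕ 20 = 8f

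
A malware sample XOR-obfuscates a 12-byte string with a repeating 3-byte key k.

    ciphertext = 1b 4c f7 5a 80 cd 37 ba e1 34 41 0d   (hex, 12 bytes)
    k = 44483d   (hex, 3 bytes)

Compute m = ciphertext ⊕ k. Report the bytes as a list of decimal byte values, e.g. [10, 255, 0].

[95, 4, 202, 30, 200, 240, 115, 242, 220, 112, 9, 48]

The 3-byte key repeats, so the effective keystream is 44 48 3d 44 48 3d 44 48 3d 44 48 3d.
byte 0: 00011011 XOR 01000100 = 01011111
byte 1: 01001100 XOR 01001000 = 00000100
byte 2: 11110111 XOR 00111101 = 11001010
byte 3: 01011010 XOR 01000100 = 00011110
byte 4: 10000000 XOR 01001000 = 11001000
byte 5: 11001101 XOR 00111101 = 11110000
byte 6: 00110111 XOR 01000100 = 01110011
byte 7: 10111010 XOR 01001000 = 11110010
byte 8: 11100001 XOR 00111101 = 11011100
byte 9: 00110100 XOR 01000100 = 01110000
byte 10: 01000001 XOR 01001000 = 00001001
byte 11: 00001101 XOR 00111101 = 00110000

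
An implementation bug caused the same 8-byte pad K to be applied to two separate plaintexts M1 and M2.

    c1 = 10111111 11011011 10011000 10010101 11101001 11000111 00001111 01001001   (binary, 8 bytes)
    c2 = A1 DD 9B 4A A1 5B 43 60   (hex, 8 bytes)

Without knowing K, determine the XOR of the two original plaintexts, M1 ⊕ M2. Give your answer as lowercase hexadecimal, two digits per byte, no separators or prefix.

1e0603df489c4c29

c1 ⊕ c2 = (M1 ⊕ K) ⊕ (M2 ⊕ K) = M1 ⊕ M2 — the shared key cancels under XOR.
byte 0: bf xor a1 = 1e
byte 1: db xor dd = 06
byte 2: 98 xor 9b = 03
byte 3: 95 xor 4a = df
byte 4: e9 xor a1 = 48
byte 5: c7 xor 5b = 9c
byte 6: 0f xor 43 = 4c
byte 7: 49 xor 60 = 29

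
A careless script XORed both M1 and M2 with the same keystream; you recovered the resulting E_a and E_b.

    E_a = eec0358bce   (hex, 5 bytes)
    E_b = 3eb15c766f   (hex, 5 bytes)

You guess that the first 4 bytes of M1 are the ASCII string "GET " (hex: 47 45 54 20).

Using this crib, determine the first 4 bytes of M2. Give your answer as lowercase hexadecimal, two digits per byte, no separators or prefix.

97343ddd

First, E_a ⊕ E_b = (M1 ⊕ K) ⊕ (M2 ⊕ K) = M1 ⊕ M2, so the key drops out. Then M2 = (M1 ⊕ M2) ⊕ M1 over the first 4 bytes.
byte 0: (ee xor 3e) xor 47 = d0 xor 47 = 97
byte 1: (c0 xor b1) xor 45 = 71 xor 45 = 34
byte 2: (35 xor 5c) xor 54 = 69 xor 54 = 3d
byte 3: (8b xor 76) xor 20 = fd xor 20 = dd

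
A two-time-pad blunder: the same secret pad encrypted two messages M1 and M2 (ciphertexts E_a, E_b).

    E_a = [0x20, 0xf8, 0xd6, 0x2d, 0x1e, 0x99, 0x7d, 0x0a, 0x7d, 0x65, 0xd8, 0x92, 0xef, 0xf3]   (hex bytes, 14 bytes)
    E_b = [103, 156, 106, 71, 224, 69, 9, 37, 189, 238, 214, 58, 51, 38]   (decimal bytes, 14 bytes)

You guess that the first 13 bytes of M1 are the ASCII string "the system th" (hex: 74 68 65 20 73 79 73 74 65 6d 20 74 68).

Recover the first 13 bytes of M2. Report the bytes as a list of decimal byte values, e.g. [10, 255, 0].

First, E_a ⊕ E_b = (M1 ⊕ K) ⊕ (M2 ⊕ K) = M1 ⊕ M2, so the key drops out. Then M2 = (M1 ⊕ M2) ⊕ M1 over the first 13 bytes.
byte 0: (20 XOR 67) XOR 74 = 47 XOR 74 = 33
byte 1: (f8 XOR 9c) XOR 68 = 64 XOR 68 = 0c
byte 2: (d6 XOR 6a) XOR 65 = bc XOR 65 = d9
byte 3: (2d XOR 47) XOR 20 = 6a XOR 20 = 4a
byte 4: (1e XOR e0) XOR 73 = fe XOR 73 = 8d
byte 5: (99 XOR 45) XOR 79 = dc XOR 79 = a5
byte 6: (7d XOR 09) XOR 73 = 74 XOR 73 = 07
byte 7: (0a XOR 25) XOR 74 = 2f XOR 74 = 5b
byte 8: (7d XOR bd) XOR 65 = c0 XOR 65 = a5
byte 9: (65 XOR ee) XOR 6d = 8b XOR 6d = e6
byte 10: (d8 XOR d6) XOR 20 = 0e XOR 20 = 2e
byte 11: (92 XOR 3a) XOR 74 = a8 XOR 74 = dc
byte 12: (ef XOR 33) XOR 68 = dc XOR 68 = b4

[51, 12, 217, 74, 141, 165, 7, 91, 165, 230, 46, 220, 180]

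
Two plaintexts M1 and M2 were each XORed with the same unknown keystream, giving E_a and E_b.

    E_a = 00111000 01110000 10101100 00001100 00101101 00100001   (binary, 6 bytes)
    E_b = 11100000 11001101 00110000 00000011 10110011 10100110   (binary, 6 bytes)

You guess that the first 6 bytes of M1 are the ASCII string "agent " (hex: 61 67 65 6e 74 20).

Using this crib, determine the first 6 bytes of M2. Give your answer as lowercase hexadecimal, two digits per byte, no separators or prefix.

b9daf961eaa7

First, E_a ⊕ E_b = (M1 ⊕ K) ⊕ (M2 ⊕ K) = M1 ⊕ M2, so the key drops out. Then M2 = (M1 ⊕ M2) ⊕ M1 over the first 6 bytes.
byte 0: (38 xor e0) xor 61 = d8 xor 61 = b9
byte 1: (70 xor cd) xor 67 = bd xor 67 = da
byte 2: (ac xor 30) xor 65 = 9c xor 65 = f9
byte 3: (0c xor 03) xor 6e = 0f xor 6e = 61
byte 4: (2d xor b3) xor 74 = 9e xor 74 = ea
byte 5: (21 xor a6) xor 20 = 87 xor 20 = a7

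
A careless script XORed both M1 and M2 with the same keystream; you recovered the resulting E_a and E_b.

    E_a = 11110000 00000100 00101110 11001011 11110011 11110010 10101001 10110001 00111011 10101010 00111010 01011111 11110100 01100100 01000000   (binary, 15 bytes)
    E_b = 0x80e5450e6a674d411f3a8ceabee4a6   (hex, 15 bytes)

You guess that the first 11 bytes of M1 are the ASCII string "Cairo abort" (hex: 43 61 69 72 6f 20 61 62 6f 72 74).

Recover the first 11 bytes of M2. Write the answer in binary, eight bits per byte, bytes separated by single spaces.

00110011 10000000 00000010 10110111 11110110 10110101 10000101 10010010 01001011 11100010 11000010

First, E_a ⊕ E_b = (M1 ⊕ K) ⊕ (M2 ⊕ K) = M1 ⊕ M2, so the key drops out. Then M2 = (M1 ⊕ M2) ⊕ M1 over the first 11 bytes.
byte 0: (f0 XOR 80) XOR 43 = 70 XOR 43 = 33
byte 1: (04 XOR e5) XOR 61 = e1 XOR 61 = 80
byte 2: (2e XOR 45) XOR 69 = 6b XOR 69 = 02
byte 3: (cb XOR 0e) XOR 72 = c5 XOR 72 = b7
byte 4: (f3 XOR 6a) XOR 6f = 99 XOR 6f = f6
byte 5: (f2 XOR 67) XOR 20 = 95 XOR 20 = b5
byte 6: (a9 XOR 4d) XOR 61 = e4 XOR 61 = 85
byte 7: (b1 XOR 41) XOR 62 = f0 XOR 62 = 92
byte 8: (3b XOR 1f) XOR 6f = 24 XOR 6f = 4b
byte 9: (aa XOR 3a) XOR 72 = 90 XOR 72 = e2
byte 10: (3a XOR 8c) XOR 74 = b6 XOR 74 = c2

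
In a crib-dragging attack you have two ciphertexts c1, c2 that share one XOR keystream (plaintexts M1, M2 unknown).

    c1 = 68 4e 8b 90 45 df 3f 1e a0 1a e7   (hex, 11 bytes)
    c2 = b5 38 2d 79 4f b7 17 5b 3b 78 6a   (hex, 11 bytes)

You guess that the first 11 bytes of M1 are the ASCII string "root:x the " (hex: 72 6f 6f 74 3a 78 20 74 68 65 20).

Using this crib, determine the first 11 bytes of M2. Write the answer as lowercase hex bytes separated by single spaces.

af 19 c9 9d 30 10 08 31 f3 07 ad

First, c1 ⊕ c2 = (M1 ⊕ K) ⊕ (M2 ⊕ K) = M1 ⊕ M2, so the key drops out. Then M2 = (M1 ⊕ M2) ⊕ M1 over the first 11 bytes.
byte 0: (68 XOR b5) XOR 72 = dd XOR 72 = af
byte 1: (4e XOR 38) XOR 6f = 76 XOR 6f = 19
byte 2: (8b XOR 2d) XOR 6f = a6 XOR 6f = c9
byte 3: (90 XOR 79) XOR 74 = e9 XOR 74 = 9d
byte 4: (45 XOR 4f) XOR 3a = 0a XOR 3a = 30
byte 5: (df XOR b7) XOR 78 = 68 XOR 78 = 10
byte 6: (3f XOR 17) XOR 20 = 28 XOR 20 = 08
byte 7: (1e XOR 5b) XOR 74 = 45 XOR 74 = 31
byte 8: (a0 XOR 3b) XOR 68 = 9b XOR 68 = f3
byte 9: (1a XOR 78) XOR 65 = 62 XOR 65 = 07
byte 10: (e7 XOR 6a) XOR 20 = 8d XOR 20 = ad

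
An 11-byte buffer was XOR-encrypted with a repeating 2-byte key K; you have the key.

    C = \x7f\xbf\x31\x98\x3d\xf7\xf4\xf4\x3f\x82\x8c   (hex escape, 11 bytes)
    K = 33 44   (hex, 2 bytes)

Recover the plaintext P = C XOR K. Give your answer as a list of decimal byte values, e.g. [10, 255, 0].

[76, 251, 2, 220, 14, 179, 199, 176, 12, 198, 191]

The 2-byte key repeats, so the effective keystream is 33 44 33 44 33 44 33 44 33 44 33.
byte 0: 7f XOR 33 = 4c
byte 1: bf XOR 44 = fb
byte 2: 31 XOR 33 = 02
byte 3: 98 XOR 44 = dc
byte 4: 3d XOR 33 = 0e
byte 5: f7 XOR 44 = b3
byte 6: f4 XOR 33 = c7
byte 7: f4 XOR 44 = b0
byte 8: 3f XOR 33 = 0c
byte 9: 82 XOR 44 = c6
byte 10: 8c XOR 33 = bf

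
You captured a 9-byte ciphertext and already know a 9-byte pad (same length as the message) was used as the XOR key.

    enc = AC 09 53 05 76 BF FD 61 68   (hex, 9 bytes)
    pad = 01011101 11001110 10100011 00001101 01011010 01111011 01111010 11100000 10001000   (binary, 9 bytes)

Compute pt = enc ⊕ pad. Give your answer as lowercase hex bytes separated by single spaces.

f1 c7 f0 08 2c c4 87 81 e0

XOR is its own inverse, so applying the key byte-wise gives the result directly.
10101100 xor 01011101 = 11110001
00001001 xor 11001110 = 11000111
01010011 xor 10100011 = 11110000
00000101 xor 00001101 = 00001000
01110110 xor 01011010 = 00101100
10111111 xor 01111011 = 11000100
11111101 xor 01111010 = 10000111
01100001 xor 11100000 = 10000001
01101000 xor 10001000 = 11100000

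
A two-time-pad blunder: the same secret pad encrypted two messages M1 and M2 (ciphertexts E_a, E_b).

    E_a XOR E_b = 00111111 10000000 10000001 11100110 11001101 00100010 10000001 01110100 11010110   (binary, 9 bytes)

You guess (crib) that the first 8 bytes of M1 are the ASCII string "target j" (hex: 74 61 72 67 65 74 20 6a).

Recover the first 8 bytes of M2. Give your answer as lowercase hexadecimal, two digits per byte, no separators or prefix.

4be1f381a856a11e

Since E_a ⊕ E_b = M1 ⊕ M2, XORing with the guessed M1 bytes yields the corresponding M2 bytes: M2 = (E_a ⊕ E_b) ⊕ M1.
3f ⊕ 74 = 4b
80 ⊕ 61 = e1
81 ⊕ 72 = f3
e6 ⊕ 67 = 81
cd ⊕ 65 = a8
22 ⊕ 74 = 56
81 ⊕ 20 = a1
74 ⊕ 6a = 1e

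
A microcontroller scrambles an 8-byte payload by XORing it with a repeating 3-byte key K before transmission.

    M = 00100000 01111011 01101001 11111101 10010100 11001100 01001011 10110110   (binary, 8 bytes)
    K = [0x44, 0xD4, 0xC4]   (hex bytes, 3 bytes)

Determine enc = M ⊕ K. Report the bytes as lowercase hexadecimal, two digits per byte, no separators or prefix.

The 3-byte key repeats, so the effective keystream is 44 d4 c4 44 d4 c4 44 d4.
byte 0: 20 ^ 44 = 64
byte 1: 7b ^ d4 = af
byte 2: 69 ^ c4 = ad
byte 3: fd ^ 44 = b9
byte 4: 94 ^ d4 = 40
byte 5: cc ^ c4 = 08
byte 6: 4b ^ 44 = 0f
byte 7: b6 ^ d4 = 62

64afadb940080f62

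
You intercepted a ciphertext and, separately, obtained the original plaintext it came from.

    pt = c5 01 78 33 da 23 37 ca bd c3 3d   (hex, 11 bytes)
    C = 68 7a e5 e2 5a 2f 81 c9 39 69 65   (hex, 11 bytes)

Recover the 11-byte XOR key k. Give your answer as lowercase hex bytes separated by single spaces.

Since C = pt ⊕ k, XORing both sides with pt gives k = pt ⊕ C.
c5 ⊕ 68 = ad
01 ⊕ 7a = 7b
78 ⊕ e5 = 9d
33 ⊕ e2 = d1
da ⊕ 5a = 80
23 ⊕ 2f = 0c
37 ⊕ 81 = b6
ca ⊕ c9 = 03
bd ⊕ 39 = 84
c3 ⊕ 69 = aa
3d ⊕ 65 = 58

ad 7b 9d d1 80 0c b6 03 84 aa 58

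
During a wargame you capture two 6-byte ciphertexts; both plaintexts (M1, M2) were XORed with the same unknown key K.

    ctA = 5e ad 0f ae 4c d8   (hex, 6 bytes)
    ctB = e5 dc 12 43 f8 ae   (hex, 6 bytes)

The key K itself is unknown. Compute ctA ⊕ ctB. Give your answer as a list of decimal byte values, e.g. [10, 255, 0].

[187, 113, 29, 237, 180, 118]

ctA ⊕ ctB = (M1 ⊕ K) ⊕ (M2 ⊕ K) = M1 ⊕ M2 — the shared key cancels under XOR.
01011110 xor 11100101 = 10111011
10101101 xor 11011100 = 01110001
00001111 xor 00010010 = 00011101
10101110 xor 01000011 = 11101101
01001100 xor 11111000 = 10110100
11011000 xor 10101110 = 01110110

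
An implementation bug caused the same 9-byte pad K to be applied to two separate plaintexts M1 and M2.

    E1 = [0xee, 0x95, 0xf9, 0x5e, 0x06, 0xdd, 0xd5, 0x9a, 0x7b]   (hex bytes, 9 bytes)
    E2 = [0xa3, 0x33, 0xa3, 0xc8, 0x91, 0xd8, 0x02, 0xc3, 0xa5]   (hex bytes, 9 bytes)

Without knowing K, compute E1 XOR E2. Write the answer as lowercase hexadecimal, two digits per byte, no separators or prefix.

E1 ⊕ E2 = (M1 ⊕ K) ⊕ (M2 ⊕ K) = M1 ⊕ M2 — the shared key cancels under XOR.
byte 0: ee XOR a3 = 4d
byte 1: 95 XOR 33 = a6
byte 2: f9 XOR a3 = 5a
byte 3: 5e XOR c8 = 96
byte 4: 06 XOR 91 = 97
byte 5: dd XOR d8 = 05
byte 6: d5 XOR 02 = d7
byte 7: 9a XOR c3 = 59
byte 8: 7b XOR a5 = de

4da65a969705d759de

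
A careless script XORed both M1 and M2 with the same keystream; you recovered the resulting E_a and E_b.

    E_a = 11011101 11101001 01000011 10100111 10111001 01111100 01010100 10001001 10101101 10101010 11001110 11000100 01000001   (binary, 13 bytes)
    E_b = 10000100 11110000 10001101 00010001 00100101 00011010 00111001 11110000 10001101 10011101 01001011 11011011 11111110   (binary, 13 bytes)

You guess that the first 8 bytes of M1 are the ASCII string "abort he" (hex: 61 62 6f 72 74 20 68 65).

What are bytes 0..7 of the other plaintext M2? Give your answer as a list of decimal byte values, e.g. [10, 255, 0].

First, E_a ⊕ E_b = (M1 ⊕ K) ⊕ (M2 ⊕ K) = M1 ⊕ M2, so the key drops out. Then M2 = (M1 ⊕ M2) ⊕ M1 over the first 8 bytes.
byte 0: (dd xor 84) xor 61 = 59 xor 61 = 38
byte 1: (e9 xor f0) xor 62 = 19 xor 62 = 7b
byte 2: (43 xor 8d) xor 6f = ce xor 6f = a1
byte 3: (a7 xor 11) xor 72 = b6 xor 72 = c4
byte 4: (b9 xor 25) xor 74 = 9c xor 74 = e8
byte 5: (7c xor 1a) xor 20 = 66 xor 20 = 46
byte 6: (54 xor 39) xor 68 = 6d xor 68 = 05
byte 7: (89 xor f0) xor 65 = 79 xor 65 = 1c

[56, 123, 161, 196, 232, 70, 5, 28]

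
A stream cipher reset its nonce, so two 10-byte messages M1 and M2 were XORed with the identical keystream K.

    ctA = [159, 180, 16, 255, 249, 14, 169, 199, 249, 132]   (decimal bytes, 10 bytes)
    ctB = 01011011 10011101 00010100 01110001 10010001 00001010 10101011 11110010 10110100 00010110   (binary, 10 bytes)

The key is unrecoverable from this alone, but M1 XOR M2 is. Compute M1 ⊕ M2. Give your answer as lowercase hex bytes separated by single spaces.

c4 29 04 8e 68 04 02 35 4d 92

ctA ⊕ ctB = (M1 ⊕ K) ⊕ (M2 ⊕ K) = M1 ⊕ M2 — the shared key cancels under XOR.
9f xor 5b = c4
b4 xor 9d = 29
10 xor 14 = 04
ff xor 71 = 8e
f9 xor 91 = 68
0e xor 0a = 04
a9 xor ab = 02
c7 xor f2 = 35
f9 xor b4 = 4d
84 xor 16 = 92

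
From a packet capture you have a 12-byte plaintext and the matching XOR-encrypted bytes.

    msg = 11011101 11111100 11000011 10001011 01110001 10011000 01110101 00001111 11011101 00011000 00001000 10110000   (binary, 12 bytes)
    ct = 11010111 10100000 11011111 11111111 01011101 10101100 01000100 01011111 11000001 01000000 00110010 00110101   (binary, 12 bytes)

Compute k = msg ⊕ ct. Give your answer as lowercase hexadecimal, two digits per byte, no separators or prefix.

Since ct = msg ⊕ k, XORing both sides with msg gives k = msg ⊕ ct.
dd ⊕ d7 = 0a
fc ⊕ a0 = 5c
c3 ⊕ df = 1c
8b ⊕ ff = 74
71 ⊕ 5d = 2c
98 ⊕ ac = 34
75 ⊕ 44 = 31
0f ⊕ 5f = 50
dd ⊕ c1 = 1c
18 ⊕ 40 = 58
08 ⊕ 32 = 3a
b0 ⊕ 35 = 85

0a5c1c742c3431501c583a85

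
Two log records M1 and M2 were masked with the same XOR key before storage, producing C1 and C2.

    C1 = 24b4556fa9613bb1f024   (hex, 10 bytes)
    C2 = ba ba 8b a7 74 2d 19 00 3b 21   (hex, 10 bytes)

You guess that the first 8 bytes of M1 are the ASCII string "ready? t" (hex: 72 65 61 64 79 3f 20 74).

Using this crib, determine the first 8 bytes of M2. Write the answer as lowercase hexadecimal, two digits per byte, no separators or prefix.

First, C1 ⊕ C2 = (M1 ⊕ K) ⊕ (M2 ⊕ K) = M1 ⊕ M2, so the key drops out. Then M2 = (M1 ⊕ M2) ⊕ M1 over the first 8 bytes.
byte 0: (24 ⊕ ba) ⊕ 72 = 9e ⊕ 72 = ec
byte 1: (b4 ⊕ ba) ⊕ 65 = 0e ⊕ 65 = 6b
byte 2: (55 ⊕ 8b) ⊕ 61 = de ⊕ 61 = bf
byte 3: (6f ⊕ a7) ⊕ 64 = c8 ⊕ 64 = ac
byte 4: (a9 ⊕ 74) ⊕ 79 = dd ⊕ 79 = a4
byte 5: (61 ⊕ 2d) ⊕ 3f = 4c ⊕ 3f = 73
byte 6: (3b ⊕ 19) ⊕ 20 = 22 ⊕ 20 = 02
byte 7: (b1 ⊕ 00) ⊕ 74 = b1 ⊕ 74 = c5

ec6bbfaca47302c5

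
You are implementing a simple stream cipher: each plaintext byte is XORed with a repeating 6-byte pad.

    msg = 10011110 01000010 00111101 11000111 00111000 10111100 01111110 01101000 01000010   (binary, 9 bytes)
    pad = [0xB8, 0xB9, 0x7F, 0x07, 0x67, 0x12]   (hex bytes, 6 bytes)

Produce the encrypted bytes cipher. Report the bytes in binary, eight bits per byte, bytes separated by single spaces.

00100110 11111011 01000010 11000000 01011111 10101110 11000110 11010001 00111101

The 6-byte key repeats, so the effective keystream is b8 b9 7f 07 67 12 b8 b9 7f.
byte 0: 158 ^ 184 =  38
byte 1:  66 ^ 185 = 251
byte 2:  61 ^ 127 =  66
byte 3: 199 ^   7 = 192
byte 4:  56 ^ 103 =  95
byte 5: 188 ^  18 = 174
byte 6: 126 ^ 184 = 198
byte 7: 104 ^ 185 = 209
byte 8:  66 ^ 127 =  61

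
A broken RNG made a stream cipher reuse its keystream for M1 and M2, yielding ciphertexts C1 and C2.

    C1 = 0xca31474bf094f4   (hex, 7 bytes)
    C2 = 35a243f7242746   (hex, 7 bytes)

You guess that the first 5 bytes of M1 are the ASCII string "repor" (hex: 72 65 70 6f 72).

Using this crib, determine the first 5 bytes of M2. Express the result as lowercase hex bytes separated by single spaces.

8d f6 74 d3 a6

First, C1 ⊕ C2 = (M1 ⊕ K) ⊕ (M2 ⊕ K) = M1 ⊕ M2, so the key drops out. Then M2 = (M1 ⊕ M2) ⊕ M1 over the first 5 bytes.
byte 0: (ca ⊕ 35) ⊕ 72 = ff ⊕ 72 = 8d
byte 1: (31 ⊕ a2) ⊕ 65 = 93 ⊕ 65 = f6
byte 2: (47 ⊕ 43) ⊕ 70 = 04 ⊕ 70 = 74
byte 3: (4b ⊕ f7) ⊕ 6f = bc ⊕ 6f = d3
byte 4: (f0 ⊕ 24) ⊕ 72 = d4 ⊕ 72 = a6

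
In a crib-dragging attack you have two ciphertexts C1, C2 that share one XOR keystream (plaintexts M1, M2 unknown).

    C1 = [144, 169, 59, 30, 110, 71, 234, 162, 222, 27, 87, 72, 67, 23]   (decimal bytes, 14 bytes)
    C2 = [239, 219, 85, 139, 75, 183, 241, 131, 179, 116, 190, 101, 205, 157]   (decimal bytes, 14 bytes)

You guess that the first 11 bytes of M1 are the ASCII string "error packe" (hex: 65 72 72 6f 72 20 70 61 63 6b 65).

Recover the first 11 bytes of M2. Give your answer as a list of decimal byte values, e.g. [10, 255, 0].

First, C1 ⊕ C2 = (M1 ⊕ K) ⊕ (M2 ⊕ K) = M1 ⊕ M2, so the key drops out. Then M2 = (M1 ⊕ M2) ⊕ M1 over the first 11 bytes.
byte 0: (90 xor ef) xor 65 = 7f xor 65 = 1a
byte 1: (a9 xor db) xor 72 = 72 xor 72 = 00
byte 2: (3b xor 55) xor 72 = 6e xor 72 = 1c
byte 3: (1e xor 8b) xor 6f = 95 xor 6f = fa
byte 4: (6e xor 4b) xor 72 = 25 xor 72 = 57
byte 5: (47 xor b7) xor 20 = f0 xor 20 = d0
byte 6: (ea xor f1) xor 70 = 1b xor 70 = 6b
byte 7: (a2 xor 83) xor 61 = 21 xor 61 = 40
byte 8: (de xor b3) xor 63 = 6d xor 63 = 0e
byte 9: (1b xor 74) xor 6b = 6f xor 6b = 04
byte 10: (57 xor be) xor 65 = e9 xor 65 = 8c

[26, 0, 28, 250, 87, 208, 107, 64, 14, 4, 140]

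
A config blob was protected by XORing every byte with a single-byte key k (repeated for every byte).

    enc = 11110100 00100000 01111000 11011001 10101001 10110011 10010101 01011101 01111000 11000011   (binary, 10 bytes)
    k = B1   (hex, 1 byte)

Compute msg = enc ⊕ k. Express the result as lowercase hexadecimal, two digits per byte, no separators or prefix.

The 1-byte key repeats, so the effective keystream is b1 b1 b1 b1 b1 b1 b1 b1 b1 b1.
byte 0: f4 xor b1 = 45
byte 1: 20 xor b1 = 91
byte 2: 78 xor b1 = c9
byte 3: d9 xor b1 = 68
byte 4: a9 xor b1 = 18
byte 5: b3 xor b1 = 02
byte 6: 95 xor b1 = 24
byte 7: 5d xor b1 = ec
byte 8: 78 xor b1 = c9
byte 9: c3 xor b1 = 72

4591c968180224ecc972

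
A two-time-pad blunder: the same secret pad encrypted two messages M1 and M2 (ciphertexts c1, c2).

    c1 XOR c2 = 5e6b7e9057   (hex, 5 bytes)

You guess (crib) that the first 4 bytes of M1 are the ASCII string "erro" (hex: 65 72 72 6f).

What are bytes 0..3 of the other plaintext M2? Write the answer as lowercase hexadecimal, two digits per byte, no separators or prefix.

Since c1 ⊕ c2 = M1 ⊕ M2, XORing with the guessed M1 bytes yields the corresponding M2 bytes: M2 = (c1 ⊕ c2) ⊕ M1.
5e xor 65 = 3b
6b xor 72 = 19
7e xor 72 = 0c
90 xor 6f = ff

3b190cff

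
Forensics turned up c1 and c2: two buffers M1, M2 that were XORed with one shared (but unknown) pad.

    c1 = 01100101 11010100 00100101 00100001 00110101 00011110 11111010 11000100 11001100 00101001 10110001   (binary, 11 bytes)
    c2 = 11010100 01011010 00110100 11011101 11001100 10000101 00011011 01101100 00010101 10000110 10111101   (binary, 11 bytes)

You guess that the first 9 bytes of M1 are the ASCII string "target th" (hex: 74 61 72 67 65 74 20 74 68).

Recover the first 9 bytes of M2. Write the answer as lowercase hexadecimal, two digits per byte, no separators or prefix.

First, c1 ⊕ c2 = (M1 ⊕ K) ⊕ (M2 ⊕ K) = M1 ⊕ M2, so the key drops out. Then M2 = (M1 ⊕ M2) ⊕ M1 over the first 9 bytes.
byte 0: (65 ⊕ d4) ⊕ 74 = b1 ⊕ 74 = c5
byte 1: (d4 ⊕ 5a) ⊕ 61 = 8e ⊕ 61 = ef
byte 2: (25 ⊕ 34) ⊕ 72 = 11 ⊕ 72 = 63
byte 3: (21 ⊕ dd) ⊕ 67 = fc ⊕ 67 = 9b
byte 4: (35 ⊕ cc) ⊕ 65 = f9 ⊕ 65 = 9c
byte 5: (1e ⊕ 85) ⊕ 74 = 9b ⊕ 74 = ef
byte 6: (fa ⊕ 1b) ⊕ 20 = e1 ⊕ 20 = c1
byte 7: (c4 ⊕ 6c) ⊕ 74 = a8 ⊕ 74 = dc
byte 8: (cc ⊕ 15) ⊕ 68 = d9 ⊕ 68 = b1

c5ef639b9cefc1dcb1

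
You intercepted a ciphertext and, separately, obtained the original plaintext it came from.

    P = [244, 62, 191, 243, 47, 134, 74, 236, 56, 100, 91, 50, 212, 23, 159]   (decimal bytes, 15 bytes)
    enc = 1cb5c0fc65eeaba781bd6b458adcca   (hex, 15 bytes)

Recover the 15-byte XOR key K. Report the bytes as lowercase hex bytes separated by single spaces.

e8 8b 7f 0f 4a 68 e1 4b b9 d9 30 77 5e cb 55

Since enc = P ⊕ K, XORing both sides with P gives K = P ⊕ enc.
byte 0: 11110100 XOR 00011100 = 11101000
byte 1: 00111110 XOR 10110101 = 10001011
byte 2: 10111111 XOR 11000000 = 01111111
byte 3: 11110011 XOR 11111100 = 00001111
byte 4: 00101111 XOR 01100101 = 01001010
byte 5: 10000110 XOR 11101110 = 01101000
byte 6: 01001010 XOR 10101011 = 11100001
byte 7: 11101100 XOR 10100111 = 01001011
byte 8: 00111000 XOR 10000001 = 10111001
byte 9: 01100100 XOR 10111101 = 11011001
byte 10: 01011011 XOR 01101011 = 00110000
byte 11: 00110010 XOR 01000101 = 01110111
byte 12: 11010100 XOR 10001010 = 01011110
byte 13: 00010111 XOR 11011100 = 11001011
byte 14: 10011111 XOR 11001010 = 01010101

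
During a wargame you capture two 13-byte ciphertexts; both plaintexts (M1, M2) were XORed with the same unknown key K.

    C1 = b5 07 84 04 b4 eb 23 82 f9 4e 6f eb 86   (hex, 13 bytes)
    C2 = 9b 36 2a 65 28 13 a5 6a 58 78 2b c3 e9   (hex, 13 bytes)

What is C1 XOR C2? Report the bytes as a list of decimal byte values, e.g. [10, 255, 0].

C1 ⊕ C2 = (M1 ⊕ K) ⊕ (M2 ⊕ K) = M1 ⊕ M2 — the shared key cancels under XOR.
byte 0: 181 ⊕ 155 =  46
byte 1:   7 ⊕  54 =  49
byte 2: 132 ⊕  42 = 174
byte 3:   4 ⊕ 101 =  97
byte 4: 180 ⊕  40 = 156
byte 5: 235 ⊕  19 = 248
byte 6:  35 ⊕ 165 = 134
byte 7: 130 ⊕ 106 = 232
byte 8: 249 ⊕  88 = 161
byte 9:  78 ⊕ 120 =  54
byte 10: 111 ⊕  43 =  68
byte 11: 235 ⊕ 195 =  40
byte 12: 134 ⊕ 233 = 111

[46, 49, 174, 97, 156, 248, 134, 232, 161, 54, 68, 40, 111]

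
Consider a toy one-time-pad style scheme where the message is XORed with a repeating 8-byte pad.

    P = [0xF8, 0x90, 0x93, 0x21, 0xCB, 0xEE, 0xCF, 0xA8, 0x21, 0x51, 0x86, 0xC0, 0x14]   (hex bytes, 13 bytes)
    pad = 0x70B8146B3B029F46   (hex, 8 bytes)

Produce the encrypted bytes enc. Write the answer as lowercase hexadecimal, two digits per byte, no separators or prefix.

8828874af0ec50ee51e992ab2f

The 8-byte key repeats, so the effective keystream is 70 b8 14 6b 3b 02 9f 46 70 b8 14 6b 3b.
byte 0: f8 ^ 70 = 88
byte 1: 90 ^ b8 = 28
byte 2: 93 ^ 14 = 87
byte 3: 21 ^ 6b = 4a
byte 4: cb ^ 3b = f0
byte 5: ee ^ 02 = ec
byte 6: cf ^ 9f = 50
byte 7: a8 ^ 46 = ee
byte 8: 21 ^ 70 = 51
byte 9: 51 ^ b8 = e9
byte 10: 86 ^ 14 = 92
byte 11: c0 ^ 6b = ab
byte 12: 14 ^ 3b = 2f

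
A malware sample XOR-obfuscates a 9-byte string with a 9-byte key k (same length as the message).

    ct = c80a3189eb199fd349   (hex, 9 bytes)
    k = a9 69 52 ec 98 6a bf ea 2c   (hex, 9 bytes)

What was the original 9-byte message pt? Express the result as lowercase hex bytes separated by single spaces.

61 63 63 65 73 73 20 39 65

200 xor 169 =  97
 10 xor 105 =  99
 49 xor  82 =  99
137 xor 236 = 101
235 xor 152 = 115
 25 xor 106 = 115
159 xor 191 =  32
211 xor 234 =  57
 73 xor  44 = 101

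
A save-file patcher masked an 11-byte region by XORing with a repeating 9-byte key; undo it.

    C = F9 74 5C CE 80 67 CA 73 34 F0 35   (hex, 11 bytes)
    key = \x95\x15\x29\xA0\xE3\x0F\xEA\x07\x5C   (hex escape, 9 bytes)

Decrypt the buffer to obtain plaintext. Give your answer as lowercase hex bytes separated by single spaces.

6c 61 75 6e 63 68 20 74 68 65 20

The 9-byte key repeats, so the effective keystream is 95 15 29 a0 e3 0f ea 07 5c 95 15.
byte 0: 249 ⊕ 149 = 108
byte 1: 116 ⊕  21 =  97
byte 2:  92 ⊕  41 = 117
byte 3: 206 ⊕ 160 = 110
byte 4: 128 ⊕ 227 =  99
byte 5: 103 ⊕  15 = 104
byte 6: 202 ⊕ 234 =  32
byte 7: 115 ⊕   7 = 116
byte 8:  52 ⊕  92 = 104
byte 9: 240 ⊕ 149 = 101
byte 10:  53 ⊕  21 =  32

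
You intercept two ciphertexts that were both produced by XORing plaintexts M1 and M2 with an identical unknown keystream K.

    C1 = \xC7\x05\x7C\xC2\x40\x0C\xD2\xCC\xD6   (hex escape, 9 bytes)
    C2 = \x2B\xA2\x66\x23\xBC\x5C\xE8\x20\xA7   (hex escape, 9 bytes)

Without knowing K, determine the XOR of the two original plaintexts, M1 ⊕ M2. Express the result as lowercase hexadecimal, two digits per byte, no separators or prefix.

eca71ae1fc503aec71

C1 ⊕ C2 = (M1 ⊕ K) ⊕ (M2 ⊕ K) = M1 ⊕ M2 — the shared key cancels under XOR.
c7 ^ 2b = ec
05 ^ a2 = a7
7c ^ 66 = 1a
c2 ^ 23 = e1
40 ^ bc = fc
0c ^ 5c = 50
d2 ^ e8 = 3a
cc ^ 20 = ec
d6 ^ a7 = 71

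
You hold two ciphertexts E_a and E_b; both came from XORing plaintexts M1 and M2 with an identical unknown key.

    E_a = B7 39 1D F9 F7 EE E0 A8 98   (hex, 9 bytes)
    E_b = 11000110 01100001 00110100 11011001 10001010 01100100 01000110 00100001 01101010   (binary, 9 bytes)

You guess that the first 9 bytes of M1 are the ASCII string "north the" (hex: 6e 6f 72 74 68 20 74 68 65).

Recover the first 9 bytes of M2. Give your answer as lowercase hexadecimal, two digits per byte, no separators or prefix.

First, E_a ⊕ E_b = (M1 ⊕ K) ⊕ (M2 ⊕ K) = M1 ⊕ M2, so the key drops out. Then M2 = (M1 ⊕ M2) ⊕ M1 over the first 9 bytes.
byte 0: (b7 XOR c6) XOR 6e = 71 XOR 6e = 1f
byte 1: (39 XOR 61) XOR 6f = 58 XOR 6f = 37
byte 2: (1d XOR 34) XOR 72 = 29 XOR 72 = 5b
byte 3: (f9 XOR d9) XOR 74 = 20 XOR 74 = 54
byte 4: (f7 XOR 8a) XOR 68 = 7d XOR 68 = 15
byte 5: (ee XOR 64) XOR 20 = 8a XOR 20 = aa
byte 6: (e0 XOR 46) XOR 74 = a6 XOR 74 = d2
byte 7: (a8 XOR 21) XOR 68 = 89 XOR 68 = e1
byte 8: (98 XOR 6a) XOR 65 = f2 XOR 65 = 97

1f375b5415aad2e197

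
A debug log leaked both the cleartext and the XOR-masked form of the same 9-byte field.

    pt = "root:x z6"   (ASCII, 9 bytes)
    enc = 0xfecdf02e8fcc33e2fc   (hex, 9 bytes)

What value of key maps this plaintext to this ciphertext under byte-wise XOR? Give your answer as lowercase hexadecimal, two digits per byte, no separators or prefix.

8ca29f5ab5b41398ca

Since enc = pt ⊕ key, XORing both sides with pt gives key = pt ⊕ enc.
byte 0: 114 ^ 254 = 140
byte 1: 111 ^ 205 = 162
byte 2: 111 ^ 240 = 159
byte 3: 116 ^  46 =  90
byte 4:  58 ^ 143 = 181
byte 5: 120 ^ 204 = 180
byte 6:  32 ^  51 =  19
byte 7: 122 ^ 226 = 152
byte 8:  54 ^ 252 = 202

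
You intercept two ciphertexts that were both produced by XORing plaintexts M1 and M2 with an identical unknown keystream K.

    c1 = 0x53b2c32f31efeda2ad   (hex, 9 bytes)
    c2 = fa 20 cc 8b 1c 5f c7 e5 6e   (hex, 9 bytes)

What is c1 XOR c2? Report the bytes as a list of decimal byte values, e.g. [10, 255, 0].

[169, 146, 15, 164, 45, 176, 42, 71, 195]

c1 ⊕ c2 = (M1 ⊕ K) ⊕ (M2 ⊕ K) = M1 ⊕ M2 — the shared key cancels under XOR.
53 XOR fa = a9
b2 XOR 20 = 92
c3 XOR cc = 0f
2f XOR 8b = a4
31 XOR 1c = 2d
ef XOR 5f = b0
ed XOR c7 = 2a
a2 XOR e5 = 47
ad XOR 6e = c3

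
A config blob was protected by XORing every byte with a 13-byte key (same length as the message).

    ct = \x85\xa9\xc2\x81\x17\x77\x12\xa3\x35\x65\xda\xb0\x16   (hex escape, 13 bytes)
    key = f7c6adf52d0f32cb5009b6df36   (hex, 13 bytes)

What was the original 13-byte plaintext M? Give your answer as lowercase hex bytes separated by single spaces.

XOR is its own inverse, so applying the key byte-wise gives the result directly.
85 ⊕ f7 = 72
a9 ⊕ c6 = 6f
c2 ⊕ ad = 6f
81 ⊕ f5 = 74
17 ⊕ 2d = 3a
77 ⊕ 0f = 78
12 ⊕ 32 = 20
a3 ⊕ cb = 68
35 ⊕ 50 = 65
65 ⊕ 09 = 6c
da ⊕ b6 = 6c
b0 ⊕ df = 6f
16 ⊕ 36 = 20

72 6f 6f 74 3a 78 20 68 65 6c 6c 6f 20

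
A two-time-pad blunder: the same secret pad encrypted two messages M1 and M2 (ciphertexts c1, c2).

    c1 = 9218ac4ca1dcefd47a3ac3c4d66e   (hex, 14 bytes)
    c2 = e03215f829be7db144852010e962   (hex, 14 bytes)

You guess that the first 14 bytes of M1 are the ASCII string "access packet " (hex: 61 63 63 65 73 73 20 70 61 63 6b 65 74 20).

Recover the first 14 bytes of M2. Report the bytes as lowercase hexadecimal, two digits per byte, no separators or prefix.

1349dad1fb11b2155fdc88b14b2c

First, c1 ⊕ c2 = (M1 ⊕ K) ⊕ (M2 ⊕ K) = M1 ⊕ M2, so the key drops out. Then M2 = (M1 ⊕ M2) ⊕ M1 over the first 14 bytes.
byte 0: (92 xor e0) xor 61 = 72 xor 61 = 13
byte 1: (18 xor 32) xor 63 = 2a xor 63 = 49
byte 2: (ac xor 15) xor 63 = b9 xor 63 = da
byte 3: (4c xor f8) xor 65 = b4 xor 65 = d1
byte 4: (a1 xor 29) xor 73 = 88 xor 73 = fb
byte 5: (dc xor be) xor 73 = 62 xor 73 = 11
byte 6: (ef xor 7d) xor 20 = 92 xor 20 = b2
byte 7: (d4 xor b1) xor 70 = 65 xor 70 = 15
byte 8: (7a xor 44) xor 61 = 3e xor 61 = 5f
byte 9: (3a xor 85) xor 63 = bf xor 63 = dc
byte 10: (c3 xor 20) xor 6b = e3 xor 6b = 88
byte 11: (c4 xor 10) xor 65 = d4 xor 65 = b1
byte 12: (d6 xor e9) xor 74 = 3f xor 74 = 4b
byte 13: (6e xor 62) xor 20 = 0c xor 20 = 2c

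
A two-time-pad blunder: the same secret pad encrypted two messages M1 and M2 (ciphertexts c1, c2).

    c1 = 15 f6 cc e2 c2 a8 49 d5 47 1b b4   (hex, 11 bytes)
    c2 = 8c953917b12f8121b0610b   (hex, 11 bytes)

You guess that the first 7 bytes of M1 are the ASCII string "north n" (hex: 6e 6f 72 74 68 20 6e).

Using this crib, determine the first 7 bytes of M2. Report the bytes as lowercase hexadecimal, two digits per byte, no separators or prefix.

First, c1 ⊕ c2 = (M1 ⊕ K) ⊕ (M2 ⊕ K) = M1 ⊕ M2, so the key drops out. Then M2 = (M1 ⊕ M2) ⊕ M1 over the first 7 bytes.
byte 0: (15 ^ 8c) ^ 6e = 99 ^ 6e = f7
byte 1: (f6 ^ 95) ^ 6f = 63 ^ 6f = 0c
byte 2: (cc ^ 39) ^ 72 = f5 ^ 72 = 87
byte 3: (e2 ^ 17) ^ 74 = f5 ^ 74 = 81
byte 4: (c2 ^ b1) ^ 68 = 73 ^ 68 = 1b
byte 5: (a8 ^ 2f) ^ 20 = 87 ^ 20 = a7
byte 6: (49 ^ 81) ^ 6e = c8 ^ 6e = a6

f70c87811ba7a6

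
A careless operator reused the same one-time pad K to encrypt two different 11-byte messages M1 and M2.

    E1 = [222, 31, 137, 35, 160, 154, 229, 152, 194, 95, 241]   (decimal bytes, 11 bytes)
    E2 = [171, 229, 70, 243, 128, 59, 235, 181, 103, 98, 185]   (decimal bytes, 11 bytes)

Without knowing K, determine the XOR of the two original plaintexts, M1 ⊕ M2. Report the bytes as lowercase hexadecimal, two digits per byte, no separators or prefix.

E1 ⊕ E2 = (M1 ⊕ K) ⊕ (M2 ⊕ K) = M1 ⊕ M2 — the shared key cancels under XOR.
de XOR ab = 75
1f XOR e5 = fa
89 XOR 46 = cf
23 XOR f3 = d0
a0 XOR 80 = 20
9a XOR 3b = a1
e5 XOR eb = 0e
98 XOR b5 = 2d
c2 XOR 67 = a5
5f XOR 62 = 3d
f1 XOR b9 = 48

75facfd020a10e2da53d48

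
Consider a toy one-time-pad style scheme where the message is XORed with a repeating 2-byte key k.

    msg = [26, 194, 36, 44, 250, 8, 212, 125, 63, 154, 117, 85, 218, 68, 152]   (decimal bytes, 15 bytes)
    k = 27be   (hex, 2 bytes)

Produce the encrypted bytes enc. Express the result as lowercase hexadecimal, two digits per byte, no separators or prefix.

3d7c0392ddb6f3c3182452ebfdfabf

The 2-byte key repeats, so the effective keystream is 27 be 27 be 27 be 27 be 27 be 27 be 27 be 27.
byte 0: 1a ^ 27 = 3d
byte 1: c2 ^ be = 7c
byte 2: 24 ^ 27 = 03
byte 3: 2c ^ be = 92
byte 4: fa ^ 27 = dd
byte 5: 08 ^ be = b6
byte 6: d4 ^ 27 = f3
byte 7: 7d ^ be = c3
byte 8: 3f ^ 27 = 18
byte 9: 9a ^ be = 24
byte 10: 75 ^ 27 = 52
byte 11: 55 ^ be = eb
byte 12: da ^ 27 = fd
byte 13: 44 ^ be = fa
byte 14: 98 ^ 27 = bf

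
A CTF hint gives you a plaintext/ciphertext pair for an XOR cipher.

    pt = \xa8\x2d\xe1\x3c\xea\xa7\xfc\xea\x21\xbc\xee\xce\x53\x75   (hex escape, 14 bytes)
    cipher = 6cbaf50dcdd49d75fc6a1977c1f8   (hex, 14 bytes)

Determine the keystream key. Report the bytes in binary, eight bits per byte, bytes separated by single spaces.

11000100 10010111 00010100 00110001 00100111 01110011 01100001 10011111 11011101 11010110 11110111 10111001 10010010 10001101

Since cipher = pt ⊕ key, XORing both sides with pt gives key = pt ⊕ cipher.
a8 ^ 6c = c4
2d ^ ba = 97
e1 ^ f5 = 14
3c ^ 0d = 31
ea ^ cd = 27
a7 ^ d4 = 73
fc ^ 9d = 61
ea ^ 75 = 9f
21 ^ fc = dd
bc ^ 6a = d6
ee ^ 19 = f7
ce ^ 77 = b9
53 ^ c1 = 92
75 ^ f8 = 8d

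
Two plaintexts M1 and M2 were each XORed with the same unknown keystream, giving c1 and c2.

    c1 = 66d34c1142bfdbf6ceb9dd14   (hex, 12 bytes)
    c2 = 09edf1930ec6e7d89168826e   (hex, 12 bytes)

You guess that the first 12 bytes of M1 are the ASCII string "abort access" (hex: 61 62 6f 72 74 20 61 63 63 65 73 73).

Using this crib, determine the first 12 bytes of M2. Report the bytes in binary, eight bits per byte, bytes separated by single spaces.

First, c1 ⊕ c2 = (M1 ⊕ K) ⊕ (M2 ⊕ K) = M1 ⊕ M2, so the key drops out. Then M2 = (M1 ⊕ M2) ⊕ M1 over the first 12 bytes.
byte 0: (66 ⊕ 09) ⊕ 61 = 6f ⊕ 61 = 0e
byte 1: (d3 ⊕ ed) ⊕ 62 = 3e ⊕ 62 = 5c
byte 2: (4c ⊕ f1) ⊕ 6f = bd ⊕ 6f = d2
byte 3: (11 ⊕ 93) ⊕ 72 = 82 ⊕ 72 = f0
byte 4: (42 ⊕ 0e) ⊕ 74 = 4c ⊕ 74 = 38
byte 5: (bf ⊕ c6) ⊕ 20 = 79 ⊕ 20 = 59
byte 6: (db ⊕ e7) ⊕ 61 = 3c ⊕ 61 = 5d
byte 7: (f6 ⊕ d8) ⊕ 63 = 2e ⊕ 63 = 4d
byte 8: (ce ⊕ 91) ⊕ 63 = 5f ⊕ 63 = 3c
byte 9: (b9 ⊕ 68) ⊕ 65 = d1 ⊕ 65 = b4
byte 10: (dd ⊕ 82) ⊕ 73 = 5f ⊕ 73 = 2c
byte 11: (14 ⊕ 6e) ⊕ 73 = 7a ⊕ 73 = 09

00001110 01011100 11010010 11110000 00111000 01011001 01011101 01001101 00111100 10110100 00101100 00001001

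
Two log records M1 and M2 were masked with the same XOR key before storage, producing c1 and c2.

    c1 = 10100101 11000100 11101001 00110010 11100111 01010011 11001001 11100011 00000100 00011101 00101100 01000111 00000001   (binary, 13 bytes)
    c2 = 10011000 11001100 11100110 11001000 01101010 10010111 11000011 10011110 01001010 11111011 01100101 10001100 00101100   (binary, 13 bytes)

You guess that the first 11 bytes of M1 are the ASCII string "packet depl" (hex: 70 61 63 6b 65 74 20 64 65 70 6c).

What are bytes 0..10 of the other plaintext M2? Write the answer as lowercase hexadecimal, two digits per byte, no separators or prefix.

4d696c91e8b02a192b9625

First, c1 ⊕ c2 = (M1 ⊕ K) ⊕ (M2 ⊕ K) = M1 ⊕ M2, so the key drops out. Then M2 = (M1 ⊕ M2) ⊕ M1 over the first 11 bytes.
byte 0: (a5 xor 98) xor 70 = 3d xor 70 = 4d
byte 1: (c4 xor cc) xor 61 = 08 xor 61 = 69
byte 2: (e9 xor e6) xor 63 = 0f xor 63 = 6c
byte 3: (32 xor c8) xor 6b = fa xor 6b = 91
byte 4: (e7 xor 6a) xor 65 = 8d xor 65 = e8
byte 5: (53 xor 97) xor 74 = c4 xor 74 = b0
byte 6: (c9 xor c3) xor 20 = 0a xor 20 = 2a
byte 7: (e3 xor 9e) xor 64 = 7d xor 64 = 19
byte 8: (04 xor 4a) xor 65 = 4e xor 65 = 2b
byte 9: (1d xor fb) xor 70 = e6 xor 70 = 96
byte 10: (2c xor 65) xor 6c = 49 xor 6c = 25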